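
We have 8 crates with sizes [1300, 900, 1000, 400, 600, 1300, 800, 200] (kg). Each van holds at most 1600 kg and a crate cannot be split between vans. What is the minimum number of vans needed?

Total = 1300 + 1300 + 1000 + 900 + 800 + 600 + 400 + 200 = 6500 kg.
Lower bound: ⌈6500/1600⌉ = 5 vans.
A packing using 5 vans:
  van 1: 1300 + 200 = 1500
  van 2: 1300 = 1300
  van 3: 1000 + 600 = 1600
  van 4: 900 + 400 = 1300
  van 5: 800 = 800
This matches the lower bound, so 5 is optimal.

5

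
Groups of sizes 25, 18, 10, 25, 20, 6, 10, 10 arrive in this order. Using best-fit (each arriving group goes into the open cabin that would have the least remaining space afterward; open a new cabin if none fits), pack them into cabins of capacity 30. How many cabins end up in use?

  25 → cabin 1 (new)  [load 25/30]
  18 → cabin 2 (new)  [load 18/30]
  10 → cabin 2  [load 28/30]
  25 → cabin 3 (new)  [load 25/30]
  20 → cabin 4 (new)  [load 20/30]
  6 → cabin 4  [load 26/30]
  10 → cabin 5 (new)  [load 10/30]
  10 → cabin 5  [load 20/30]
5 cabins opened.

5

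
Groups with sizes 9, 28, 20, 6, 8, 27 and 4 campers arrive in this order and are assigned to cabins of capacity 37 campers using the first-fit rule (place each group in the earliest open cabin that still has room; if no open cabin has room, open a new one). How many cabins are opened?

3

  9 → cabin 1 (new)  [load 9/37]
  28 → cabin 1  [load 37/37]
  20 → cabin 2 (new)  [load 20/37]
  6 → cabin 2  [load 26/37]
  8 → cabin 2  [load 34/37]
  27 → cabin 3 (new)  [load 27/37]
  4 → cabin 3  [load 31/37]
3 cabins opened.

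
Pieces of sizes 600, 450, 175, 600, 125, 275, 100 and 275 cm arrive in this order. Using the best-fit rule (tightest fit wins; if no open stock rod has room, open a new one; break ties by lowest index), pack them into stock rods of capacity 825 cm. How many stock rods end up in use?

  600 → stock rod 1 (new)  [load 600/825]
  450 → stock rod 2 (new)  [load 450/825]
  175 → stock rod 1  [load 775/825]
  600 → stock rod 3 (new)  [load 600/825]
  125 → stock rod 3  [load 725/825]
  275 → stock rod 2  [load 725/825]
  100 → stock rod 2  [load 825/825]
  275 → stock rod 4 (new)  [load 275/825]
4 stock rods opened.

4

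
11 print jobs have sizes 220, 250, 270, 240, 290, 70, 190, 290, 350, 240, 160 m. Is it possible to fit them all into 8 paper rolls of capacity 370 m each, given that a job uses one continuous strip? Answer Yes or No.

Total = 2570 m; ⌈2570/370⌉ = 7.
9 print jobs each exceed half the capacity and cannot share a roll, forcing at least 9 paper rolls.
At least 9 paper rolls are required, but only 8 are allowed.

No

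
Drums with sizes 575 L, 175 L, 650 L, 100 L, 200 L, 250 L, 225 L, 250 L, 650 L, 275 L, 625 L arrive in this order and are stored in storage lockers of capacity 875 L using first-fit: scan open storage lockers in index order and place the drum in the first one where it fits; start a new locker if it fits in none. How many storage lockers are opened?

6

  575 → locker 1 (new)  [load 575/875]
  175 → locker 1  [load 750/875]
  650 → locker 2 (new)  [load 650/875]
  100 → locker 1  [load 850/875]
  200 → locker 2  [load 850/875]
  250 → locker 3 (new)  [load 250/875]
  225 → locker 3  [load 475/875]
  250 → locker 3  [load 725/875]
  650 → locker 4 (new)  [load 650/875]
  275 → locker 5 (new)  [load 275/875]
  625 → locker 6 (new)  [load 625/875]
6 storage lockers opened.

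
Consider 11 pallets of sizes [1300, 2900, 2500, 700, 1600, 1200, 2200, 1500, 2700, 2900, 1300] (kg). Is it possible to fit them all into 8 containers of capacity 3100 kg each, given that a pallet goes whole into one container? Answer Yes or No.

A valid assignment using 8 containers:
  container 1: 2900 = 2900
  container 2: 2900 = 2900
  container 3: 2700 = 2700
  container 4: 2500 = 2500
  container 5: 2200 + 700 = 2900
  container 6: 1600 + 1500 = 3100
  container 7: 1300 + 1300 = 2600
  container 8: 1200 = 1200
Every load is within 3100 kg, so 8 containers suffice.

Yes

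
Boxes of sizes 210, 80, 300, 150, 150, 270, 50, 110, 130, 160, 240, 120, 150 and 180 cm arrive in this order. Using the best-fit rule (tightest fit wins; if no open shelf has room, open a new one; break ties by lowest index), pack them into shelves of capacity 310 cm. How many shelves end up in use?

  210 → shelf 1 (new)  [load 210/310]
  80 → shelf 1  [load 290/310]
  300 → shelf 2 (new)  [load 300/310]
  150 → shelf 3 (new)  [load 150/310]
  150 → shelf 3  [load 300/310]
  270 → shelf 4 (new)  [load 270/310]
  50 → shelf 5 (new)  [load 50/310]
  110 → shelf 5  [load 160/310]
  130 → shelf 5  [load 290/310]
  160 → shelf 6 (new)  [load 160/310]
  240 → shelf 7 (new)  [load 240/310]
  120 → shelf 6  [load 280/310]
  150 → shelf 8 (new)  [load 150/310]
  180 → shelf 9 (new)  [load 180/310]
9 shelves opened.

9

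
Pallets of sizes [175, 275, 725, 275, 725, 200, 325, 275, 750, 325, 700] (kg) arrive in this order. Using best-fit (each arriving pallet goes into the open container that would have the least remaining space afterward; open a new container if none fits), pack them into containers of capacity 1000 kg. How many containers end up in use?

  175 → container 1 (new)  [load 175/1000]
  275 → container 1  [load 450/1000]
  725 → container 2 (new)  [load 725/1000]
  275 → container 2  [load 1000/1000]
  725 → container 3 (new)  [load 725/1000]
  200 → container 3  [load 925/1000]
  325 → container 1  [load 775/1000]
  275 → container 4 (new)  [load 275/1000]
  750 → container 5 (new)  [load 750/1000]
  325 → container 4  [load 600/1000]
  700 → container 6 (new)  [load 700/1000]
6 containers opened.

6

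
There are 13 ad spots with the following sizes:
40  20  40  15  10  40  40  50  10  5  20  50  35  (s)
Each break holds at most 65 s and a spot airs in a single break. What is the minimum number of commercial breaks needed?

Total = 50 + 50 + 40 + 40 + 40 + 40 + 35 + 20 + 20 + 15 + 10 + 10 + 5 = 375 s.
Lower bound: ⌈375/65⌉ = 6 commercial breaks.
Also, 7 ad spots each exceed 65/2 s, and no two of those can share a break, so at least 7 commercial breaks are needed.
A packing using 7 commercial breaks:
  break 1: 50 + 15 = 65
  break 2: 50 + 10 + 5 = 65
  break 3: 40 + 20 = 60
  break 4: 40 + 20 = 60
  break 5: 40 + 10 = 50
  break 6: 40 = 40
  break 7: 35 = 35
This matches the lower bound, so 7 is optimal.

7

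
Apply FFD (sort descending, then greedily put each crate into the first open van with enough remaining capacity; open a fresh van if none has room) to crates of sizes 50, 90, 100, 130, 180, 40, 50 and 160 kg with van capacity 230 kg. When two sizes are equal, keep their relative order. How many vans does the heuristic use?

4

Sorted descending: 180, 160, 130, 100, 90, 50, 50, 40.
  180 → van 1 (new)  [load 180/230]
  160 → van 2 (new)  [load 160/230]
  130 → van 3 (new)  [load 130/230]
  100 → van 3  [load 230/230]
  90 → van 4 (new)  [load 90/230]
  50 → van 1  [load 230/230]
  50 → van 2  [load 210/230]
  40 → van 4  [load 130/230]
4 vans opened.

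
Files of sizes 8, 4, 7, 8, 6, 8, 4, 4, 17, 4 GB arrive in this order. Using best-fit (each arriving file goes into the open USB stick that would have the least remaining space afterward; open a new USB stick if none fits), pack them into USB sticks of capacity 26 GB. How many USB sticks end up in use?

3

  8 → USB stick 1 (new)  [load 8/26]
  4 → USB stick 1  [load 12/26]
  7 → USB stick 1  [load 19/26]
  8 → USB stick 2 (new)  [load 8/26]
  6 → USB stick 1  [load 25/26]
  8 → USB stick 2  [load 16/26]
  4 → USB stick 2  [load 20/26]
  4 → USB stick 2  [load 24/26]
  17 → USB stick 3 (new)  [load 17/26]
  4 → USB stick 3  [load 21/26]
3 USB sticks opened.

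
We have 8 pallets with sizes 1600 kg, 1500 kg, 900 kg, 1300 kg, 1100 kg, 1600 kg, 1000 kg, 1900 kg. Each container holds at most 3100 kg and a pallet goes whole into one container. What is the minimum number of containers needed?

4

Total = 1900 + 1600 + 1600 + 1500 + 1300 + 1100 + 1000 + 900 = 10900 kg.
Lower bound: ⌈10900/3100⌉ = 4 containers.
A packing using 4 containers:
  container 1: 1900 + 1100 = 3000
  container 2: 1600 + 1500 = 3100
  container 3: 1600 + 1300 = 2900
  container 4: 1000 + 900 = 1900
This matches the lower bound, so 4 is optimal.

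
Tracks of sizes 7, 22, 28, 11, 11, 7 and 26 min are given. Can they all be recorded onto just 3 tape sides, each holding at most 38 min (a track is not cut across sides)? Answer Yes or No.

Total = 112 min; ⌈112/38⌉ = 3.
The bound of 3 does not rule out 3, but exhaustive search shows no assignment into 3 tape sides of capacity 38 min exists — the minimum is 4.

No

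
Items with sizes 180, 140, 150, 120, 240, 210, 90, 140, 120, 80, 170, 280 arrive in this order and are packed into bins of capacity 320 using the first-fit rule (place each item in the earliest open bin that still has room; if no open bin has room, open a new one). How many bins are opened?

7

  180 → bin 1 (new)  [load 180/320]
  140 → bin 1  [load 320/320]
  150 → bin 2 (new)  [load 150/320]
  120 → bin 2  [load 270/320]
  240 → bin 3 (new)  [load 240/320]
  210 → bin 4 (new)  [load 210/320]
  90 → bin 4  [load 300/320]
  140 → bin 5 (new)  [load 140/320]
  120 → bin 5  [load 260/320]
  80 → bin 3  [load 320/320]
  170 → bin 6 (new)  [load 170/320]
  280 → bin 7 (new)  [load 280/320]
7 bins opened.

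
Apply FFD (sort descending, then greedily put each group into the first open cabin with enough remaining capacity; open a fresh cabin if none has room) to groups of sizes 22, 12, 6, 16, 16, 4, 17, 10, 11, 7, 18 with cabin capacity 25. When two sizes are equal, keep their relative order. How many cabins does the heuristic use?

Sorted descending: 22, 18, 17, 16, 16, 12, 11, 10, 7, 6, 4.
  22 → cabin 1 (new)  [load 22/25]
  18 → cabin 2 (new)  [load 18/25]
  17 → cabin 3 (new)  [load 17/25]
  16 → cabin 4 (new)  [load 16/25]
  16 → cabin 5 (new)  [load 16/25]
  12 → cabin 6 (new)  [load 12/25]
  11 → cabin 6  [load 23/25]
  10 → cabin 7 (new)  [load 10/25]
  7 → cabin 2  [load 25/25]
  6 → cabin 3  [load 23/25]
  4 → cabin 4  [load 20/25]
7 cabins opened.

7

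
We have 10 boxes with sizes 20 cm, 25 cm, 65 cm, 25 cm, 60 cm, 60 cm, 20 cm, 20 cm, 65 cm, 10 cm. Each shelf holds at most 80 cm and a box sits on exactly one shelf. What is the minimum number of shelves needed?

5

Total = 65 + 65 + 60 + 60 + 25 + 25 + 20 + 20 + 20 + 10 = 370 cm.
Lower bound: ⌈370/80⌉ = 5 shelves.
A packing using 5 shelves:
  shelf 1: 65 + 10 = 75
  shelf 2: 65 = 65
  shelf 3: 60 + 20 = 80
  shelf 4: 60 + 20 = 80
  shelf 5: 25 + 25 + 20 = 70
This matches the lower bound, so 5 is optimal.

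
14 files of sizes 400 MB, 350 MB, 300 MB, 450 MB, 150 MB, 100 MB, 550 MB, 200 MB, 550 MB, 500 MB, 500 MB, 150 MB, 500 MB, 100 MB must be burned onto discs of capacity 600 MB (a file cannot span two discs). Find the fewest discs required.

Total = 550 + 550 + 500 + 500 + 500 + 450 + 400 + 350 + 300 + 200 + 150 + 150 + 100 + 100 = 4800 MB.
Lower bound: ⌈4800/600⌉ = 8 discs.
A packing using 9 discs:
  disc 1: 550 = 550
  disc 2: 550 = 550
  disc 3: 500 + 100 = 600
  disc 4: 500 + 100 = 600
  disc 5: 500 = 500
  disc 6: 450 + 150 = 600
  disc 7: 400 + 200 = 600
  disc 8: 350 + 150 = 500
  disc 9: 300 = 300
No arrangement into 8 discs stays within capacity, so 9 is optimal.

9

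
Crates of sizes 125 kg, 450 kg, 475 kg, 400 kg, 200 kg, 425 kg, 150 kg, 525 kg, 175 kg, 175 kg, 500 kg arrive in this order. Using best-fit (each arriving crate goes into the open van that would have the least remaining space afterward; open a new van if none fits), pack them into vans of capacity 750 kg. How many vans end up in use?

6

  125 → van 1 (new)  [load 125/750]
  450 → van 1  [load 575/750]
  475 → van 2 (new)  [load 475/750]
  400 → van 3 (new)  [load 400/750]
  200 → van 2  [load 675/750]
  425 → van 4 (new)  [load 425/750]
  150 → van 1  [load 725/750]
  525 → van 5 (new)  [load 525/750]
  175 → van 5  [load 700/750]
  175 → van 4  [load 600/750]
  500 → van 6 (new)  [load 500/750]
6 vans opened.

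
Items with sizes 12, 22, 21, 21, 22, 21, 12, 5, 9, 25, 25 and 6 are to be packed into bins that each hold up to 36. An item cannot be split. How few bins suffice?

Total = 25 + 25 + 22 + 22 + 21 + 21 + 21 + 12 + 12 + 9 + 6 + 5 = 201.
Lower bound: ⌈201/36⌉ = 6 bins.
Also, 7 items each exceed 18, and no two of those can share a bin, so at least 7 bins are needed.
A packing using 7 bins:
  bin 1: 25 + 9 = 34
  bin 2: 25 + 6 + 5 = 36
  bin 3: 22 + 12 = 34
  bin 4: 22 + 12 = 34
  bin 5: 21 = 21
  bin 6: 21 = 21
  bin 7: 21 = 21
This matches the lower bound, so 7 is optimal.

7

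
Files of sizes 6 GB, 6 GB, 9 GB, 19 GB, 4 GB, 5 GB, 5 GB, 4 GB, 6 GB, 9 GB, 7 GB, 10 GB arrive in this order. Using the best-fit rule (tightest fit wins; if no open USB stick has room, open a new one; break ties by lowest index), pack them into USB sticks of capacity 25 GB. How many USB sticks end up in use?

  6 → USB stick 1 (new)  [load 6/25]
  6 → USB stick 1  [load 12/25]
  9 → USB stick 1  [load 21/25]
  19 → USB stick 2 (new)  [load 19/25]
  4 → USB stick 1  [load 25/25]
  5 → USB stick 2  [load 24/25]
  5 → USB stick 3 (new)  [load 5/25]
  4 → USB stick 3  [load 9/25]
  6 → USB stick 3  [load 15/25]
  9 → USB stick 3  [load 24/25]
  7 → USB stick 4 (new)  [load 7/25]
  10 → USB stick 4  [load 17/25]
4 USB sticks opened.

4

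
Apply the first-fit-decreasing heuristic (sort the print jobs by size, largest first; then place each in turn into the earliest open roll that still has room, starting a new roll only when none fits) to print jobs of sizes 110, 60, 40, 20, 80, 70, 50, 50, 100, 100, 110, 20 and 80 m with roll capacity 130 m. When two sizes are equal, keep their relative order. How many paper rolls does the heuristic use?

Sorted descending: 110, 110, 100, 100, 80, 80, 70, 60, 50, 50, 40, 20, 20.
  110 → roll 1 (new)  [load 110/130]
  110 → roll 2 (new)  [load 110/130]
  100 → roll 3 (new)  [load 100/130]
  100 → roll 4 (new)  [load 100/130]
  80 → roll 5 (new)  [load 80/130]
  80 → roll 6 (new)  [load 80/130]
  70 → roll 7 (new)  [load 70/130]
  60 → roll 7  [load 130/130]
  50 → roll 5  [load 130/130]
  50 → roll 6  [load 130/130]
  40 → roll 8 (new)  [load 40/130]
  20 → roll 1  [load 130/130]
  20 → roll 2  [load 130/130]
8 paper rolls opened.

8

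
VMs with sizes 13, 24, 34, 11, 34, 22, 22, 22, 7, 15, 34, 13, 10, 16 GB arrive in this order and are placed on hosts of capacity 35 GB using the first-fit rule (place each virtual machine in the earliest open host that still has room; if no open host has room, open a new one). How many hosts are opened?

9

  13 → host 1 (new)  [load 13/35]
  24 → host 2 (new)  [load 24/35]
  34 → host 3 (new)  [load 34/35]
  11 → host 1  [load 24/35]
  34 → host 4 (new)  [load 34/35]
  22 → host 5 (new)  [load 22/35]
  22 → host 6 (new)  [load 22/35]
  22 → host 7 (new)  [load 22/35]
  7 → host 1  [load 31/35]
  15 → host 8 (new)  [load 15/35]
  34 → host 9 (new)  [load 34/35]
  13 → host 5  [load 35/35]
  10 → host 2  [load 34/35]
  16 → host 8  [load 31/35]
9 hosts opened.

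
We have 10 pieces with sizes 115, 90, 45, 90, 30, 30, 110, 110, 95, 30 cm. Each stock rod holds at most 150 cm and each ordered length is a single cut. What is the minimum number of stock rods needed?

Total = 115 + 110 + 110 + 95 + 90 + 90 + 45 + 30 + 30 + 30 = 745 cm.
Lower bound: ⌈745/150⌉ = 5 stock rods.
Also, 6 pieces each exceed 75 cm, and no two of those can share a stock rod, so at least 6 stock rods are needed.
A packing using 6 stock rods:
  stock rod 1: 115 + 30 = 145
  stock rod 2: 110 + 30 = 140
  stock rod 3: 110 + 30 = 140
  stock rod 4: 95 + 45 = 140
  stock rod 5: 90 = 90
  stock rod 6: 90 = 90
This matches the lower bound, so 6 is optimal.

6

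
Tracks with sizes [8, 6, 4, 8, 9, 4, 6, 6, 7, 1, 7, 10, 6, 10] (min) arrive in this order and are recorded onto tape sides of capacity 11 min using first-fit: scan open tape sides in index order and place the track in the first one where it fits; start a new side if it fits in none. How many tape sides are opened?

11

  8 → side 1 (new)  [load 8/11]
  6 → side 2 (new)  [load 6/11]
  4 → side 2  [load 10/11]
  8 → side 3 (new)  [load 8/11]
  9 → side 4 (new)  [load 9/11]
  4 → side 5 (new)  [load 4/11]
  6 → side 5  [load 10/11]
  6 → side 6 (new)  [load 6/11]
  7 → side 7 (new)  [load 7/11]
  1 → side 1  [load 9/11]
  7 → side 8 (new)  [load 7/11]
  10 → side 9 (new)  [load 10/11]
  6 → side 10 (new)  [load 6/11]
  10 → side 11 (new)  [load 10/11]
11 tape sides opened.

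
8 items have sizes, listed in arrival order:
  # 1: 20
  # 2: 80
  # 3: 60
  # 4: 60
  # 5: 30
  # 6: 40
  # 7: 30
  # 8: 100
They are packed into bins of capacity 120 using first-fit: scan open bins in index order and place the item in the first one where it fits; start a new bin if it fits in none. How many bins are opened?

  20 → bin 1 (new)  [load 20/120]
  80 → bin 1  [load 100/120]
  60 → bin 2 (new)  [load 60/120]
  60 → bin 2  [load 120/120]
  30 → bin 3 (new)  [load 30/120]
  40 → bin 3  [load 70/120]
  30 → bin 3  [load 100/120]
  100 → bin 4 (new)  [load 100/120]
4 bins opened.

4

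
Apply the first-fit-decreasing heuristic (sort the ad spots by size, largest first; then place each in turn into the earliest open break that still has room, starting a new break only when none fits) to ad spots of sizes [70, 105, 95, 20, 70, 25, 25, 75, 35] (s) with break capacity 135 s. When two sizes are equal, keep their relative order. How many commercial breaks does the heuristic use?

5

Sorted descending: 105, 95, 75, 70, 70, 35, 25, 25, 20.
  105 → break 1 (new)  [load 105/135]
  95 → break 2 (new)  [load 95/135]
  75 → break 3 (new)  [load 75/135]
  70 → break 4 (new)  [load 70/135]
  70 → break 5 (new)  [load 70/135]
  35 → break 2  [load 130/135]
  25 → break 1  [load 130/135]
  25 → break 3  [load 100/135]
  20 → break 3  [load 120/135]
5 commercial breaks opened.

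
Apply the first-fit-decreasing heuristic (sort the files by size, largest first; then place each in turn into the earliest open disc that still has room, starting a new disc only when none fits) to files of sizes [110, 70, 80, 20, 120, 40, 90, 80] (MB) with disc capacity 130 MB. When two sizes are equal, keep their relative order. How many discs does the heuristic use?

Sorted descending: 120, 110, 90, 80, 80, 70, 40, 20.
  120 → disc 1 (new)  [load 120/130]
  110 → disc 2 (new)  [load 110/130]
  90 → disc 3 (new)  [load 90/130]
  80 → disc 4 (new)  [load 80/130]
  80 → disc 5 (new)  [load 80/130]
  70 → disc 6 (new)  [load 70/130]
  40 → disc 3  [load 130/130]
  20 → disc 2  [load 130/130]
6 discs opened.

6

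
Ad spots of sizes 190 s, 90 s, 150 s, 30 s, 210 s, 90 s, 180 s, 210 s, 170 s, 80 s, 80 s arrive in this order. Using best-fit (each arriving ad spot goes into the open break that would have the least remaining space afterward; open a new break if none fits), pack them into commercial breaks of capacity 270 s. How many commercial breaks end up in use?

6

  190 → break 1 (new)  [load 190/270]
  90 → break 2 (new)  [load 90/270]
  150 → break 2  [load 240/270]
  30 → break 2  [load 270/270]
  210 → break 3 (new)  [load 210/270]
  90 → break 4 (new)  [load 90/270]
  180 → break 4  [load 270/270]
  210 → break 5 (new)  [load 210/270]
  170 → break 6 (new)  [load 170/270]
  80 → break 1  [load 270/270]
  80 → break 6  [load 250/270]
6 commercial breaks opened.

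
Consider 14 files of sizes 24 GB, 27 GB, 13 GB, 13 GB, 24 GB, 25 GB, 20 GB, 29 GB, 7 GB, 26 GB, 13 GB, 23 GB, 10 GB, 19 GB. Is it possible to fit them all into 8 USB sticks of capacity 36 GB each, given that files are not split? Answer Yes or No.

No

Total = 273 GB; ⌈273/36⌉ = 8.
9 files each exceed half the capacity and cannot share a USB stick, forcing at least 9 USB sticks.
At least 9 USB sticks are required, but only 8 are allowed.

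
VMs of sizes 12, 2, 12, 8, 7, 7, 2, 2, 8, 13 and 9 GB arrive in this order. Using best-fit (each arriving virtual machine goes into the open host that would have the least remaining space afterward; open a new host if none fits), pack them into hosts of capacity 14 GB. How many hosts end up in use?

7

  12 → host 1 (new)  [load 12/14]
  2 → host 1  [load 14/14]
  12 → host 2 (new)  [load 12/14]
  8 → host 3 (new)  [load 8/14]
  7 → host 4 (new)  [load 7/14]
  7 → host 4  [load 14/14]
  2 → host 2  [load 14/14]
  2 → host 3  [load 10/14]
  8 → host 5 (new)  [load 8/14]
  13 → host 6 (new)  [load 13/14]
  9 → host 7 (new)  [load 9/14]
7 hosts opened.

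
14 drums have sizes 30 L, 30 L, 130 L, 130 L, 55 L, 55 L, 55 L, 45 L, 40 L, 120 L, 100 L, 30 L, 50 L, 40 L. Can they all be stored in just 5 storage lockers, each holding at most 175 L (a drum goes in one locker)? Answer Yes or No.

Total = 910 L; ⌈910/175⌉ = 6.
At least 6 storage lockers are required, but only 5 are allowed.

No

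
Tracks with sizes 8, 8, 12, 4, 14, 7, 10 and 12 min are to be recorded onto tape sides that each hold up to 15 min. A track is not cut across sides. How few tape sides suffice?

6

Total = 14 + 12 + 12 + 10 + 8 + 8 + 7 + 4 = 75 min.
Lower bound: ⌈75/15⌉ = 5 tape sides.
Also, 6 tracks each exceed 15/2 min, and no two of those can share a side, so at least 6 tape sides are needed.
A packing using 6 tape sides:
  side 1: 14 = 14
  side 2: 12 = 12
  side 3: 12 = 12
  side 4: 10 + 4 = 14
  side 5: 8 + 7 = 15
  side 6: 8 = 8
This matches the lower bound, so 6 is optimal.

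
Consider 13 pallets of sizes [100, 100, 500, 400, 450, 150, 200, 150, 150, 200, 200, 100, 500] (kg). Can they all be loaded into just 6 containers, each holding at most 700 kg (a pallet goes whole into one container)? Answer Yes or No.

Yes

A valid assignment using 5 containers:
  container 1: 500 + 200 = 700
  container 2: 500 + 200 = 700
  container 3: 450 + 200 = 650
  container 4: 400 + 150 + 150 = 700
  container 5: 150 + 100 + 100 + 100 = 450
That uses only 5 ≤ 6, so 6 containers are enough.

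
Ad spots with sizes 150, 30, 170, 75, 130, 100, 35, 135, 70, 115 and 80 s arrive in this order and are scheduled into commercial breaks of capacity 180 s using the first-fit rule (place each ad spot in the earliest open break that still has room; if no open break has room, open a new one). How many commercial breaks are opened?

  150 → break 1 (new)  [load 150/180]
  30 → break 1  [load 180/180]
  170 → break 2 (new)  [load 170/180]
  75 → break 3 (new)  [load 75/180]
  130 → break 4 (new)  [load 130/180]
  100 → break 3  [load 175/180]
  35 → break 4  [load 165/180]
  135 → break 5 (new)  [load 135/180]
  70 → break 6 (new)  [load 70/180]
  115 → break 7 (new)  [load 115/180]
  80 → break 6  [load 150/180]
7 commercial breaks opened.

7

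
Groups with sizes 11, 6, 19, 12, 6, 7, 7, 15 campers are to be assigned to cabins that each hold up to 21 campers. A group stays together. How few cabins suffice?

Total = 19 + 15 + 12 + 11 + 7 + 7 + 6 + 6 = 83 campers.
Lower bound: ⌈83/21⌉ = 4 cabins.
A packing using 5 cabins:
  cabin 1: 19 = 19
  cabin 2: 15 + 6 = 21
  cabin 3: 12 + 7 = 19
  cabin 4: 11 + 7 = 18
  cabin 5: 6 = 6
No arrangement into 4 cabins stays within capacity, so 5 is optimal.

5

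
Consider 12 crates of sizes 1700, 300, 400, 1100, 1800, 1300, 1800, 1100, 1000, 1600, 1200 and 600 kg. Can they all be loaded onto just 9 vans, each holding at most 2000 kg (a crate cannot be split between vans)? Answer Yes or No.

Yes

A valid assignment using 9 vans:
  van 1: 1800 = 1800
  van 2: 1800 = 1800
  van 3: 1700 + 300 = 2000
  van 4: 1600 + 400 = 2000
  van 5: 1300 + 600 = 1900
  van 6: 1200 = 1200
  van 7: 1100 = 1100
  van 8: 1100 = 1100
  van 9: 1000 = 1000
Every load is within 2000 kg, so 9 vans suffice.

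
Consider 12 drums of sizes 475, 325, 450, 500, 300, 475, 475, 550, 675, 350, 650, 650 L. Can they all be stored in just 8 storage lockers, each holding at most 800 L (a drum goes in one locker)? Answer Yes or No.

No

Total = 5875 L; ⌈5875/800⌉ = 8.
9 drums each exceed half the capacity and cannot share a locker, forcing at least 9 storage lockers.
At least 9 storage lockers are required, but only 8 are allowed.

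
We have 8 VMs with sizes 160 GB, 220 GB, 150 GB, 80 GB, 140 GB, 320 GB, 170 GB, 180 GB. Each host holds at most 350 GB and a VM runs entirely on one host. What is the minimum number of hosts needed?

5

Total = 320 + 220 + 180 + 170 + 160 + 150 + 140 + 80 = 1420 GB.
Lower bound: ⌈1420/350⌉ = 5 hosts.
A packing using 5 hosts:
  host 1: 320 = 320
  host 2: 220 + 80 = 300
  host 3: 180 + 170 = 350
  host 4: 160 + 150 = 310
  host 5: 140 = 140
This matches the lower bound, so 5 is optimal.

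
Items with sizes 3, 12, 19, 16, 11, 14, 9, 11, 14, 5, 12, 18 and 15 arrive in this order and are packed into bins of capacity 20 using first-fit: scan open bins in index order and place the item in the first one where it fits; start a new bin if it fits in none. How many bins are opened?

  3 → bin 1 (new)  [load 3/20]
  12 → bin 1  [load 15/20]
  19 → bin 2 (new)  [load 19/20]
  16 → bin 3 (new)  [load 16/20]
  11 → bin 4 (new)  [load 11/20]
  14 → bin 5 (new)  [load 14/20]
  9 → bin 4  [load 20/20]
  11 → bin 6 (new)  [load 11/20]
  14 → bin 7 (new)  [load 14/20]
  5 → bin 1  [load 20/20]
  12 → bin 8 (new)  [load 12/20]
  18 → bin 9 (new)  [load 18/20]
  15 → bin 10 (new)  [load 15/20]
10 bins opened.

10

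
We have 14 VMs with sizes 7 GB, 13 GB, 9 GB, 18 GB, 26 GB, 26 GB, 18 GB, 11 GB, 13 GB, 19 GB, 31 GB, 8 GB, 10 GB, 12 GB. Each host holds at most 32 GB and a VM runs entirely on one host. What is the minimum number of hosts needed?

Total = 31 + 26 + 26 + 19 + 18 + 18 + 13 + 13 + 12 + 11 + 10 + 9 + 8 + 7 = 221 GB.
Lower bound: ⌈221/32⌉ = 7 hosts.
A packing using 8 hosts:
  host 1: 31 = 31
  host 2: 26 = 26
  host 3: 26 = 26
  host 4: 19 + 13 = 32
  host 5: 18 + 13 = 31
  host 6: 18 + 12 = 30
  host 7: 11 + 10 + 9 = 30
  host 8: 8 + 7 = 15
No arrangement into 7 hosts stays within capacity, so 8 is optimal.

8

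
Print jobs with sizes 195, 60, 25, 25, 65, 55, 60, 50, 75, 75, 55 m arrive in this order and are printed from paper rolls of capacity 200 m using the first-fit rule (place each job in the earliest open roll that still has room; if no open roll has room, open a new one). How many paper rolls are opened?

5

  195 → roll 1 (new)  [load 195/200]
  60 → roll 2 (new)  [load 60/200]
  25 → roll 2  [load 85/200]
  25 → roll 2  [load 110/200]
  65 → roll 2  [load 175/200]
  55 → roll 3 (new)  [load 55/200]
  60 → roll 3  [load 115/200]
  50 → roll 3  [load 165/200]
  75 → roll 4 (new)  [load 75/200]
  75 → roll 4  [load 150/200]
  55 → roll 5 (new)  [load 55/200]
5 paper rolls opened.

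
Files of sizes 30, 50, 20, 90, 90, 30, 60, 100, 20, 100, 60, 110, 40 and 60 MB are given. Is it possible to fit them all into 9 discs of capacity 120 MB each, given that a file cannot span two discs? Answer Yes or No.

Yes

A valid assignment using 8 discs:
  disc 1: 110 = 110
  disc 2: 100 + 20 = 120
  disc 3: 100 + 20 = 120
  disc 4: 90 + 30 = 120
  disc 5: 90 + 30 = 120
  disc 6: 60 + 60 = 120
  disc 7: 60 + 50 = 110
  disc 8: 40 = 40
That uses only 8 ≤ 9, so 9 discs are enough.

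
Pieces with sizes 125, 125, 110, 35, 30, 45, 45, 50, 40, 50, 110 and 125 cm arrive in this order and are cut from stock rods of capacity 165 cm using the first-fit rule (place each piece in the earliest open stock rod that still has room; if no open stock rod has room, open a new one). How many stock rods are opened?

6

  125 → stock rod 1 (new)  [load 125/165]
  125 → stock rod 2 (new)  [load 125/165]
  110 → stock rod 3 (new)  [load 110/165]
  35 → stock rod 1  [load 160/165]
  30 → stock rod 2  [load 155/165]
  45 → stock rod 3  [load 155/165]
  45 → stock rod 4 (new)  [load 45/165]
  50 → stock rod 4  [load 95/165]
  40 → stock rod 4  [load 135/165]
  50 → stock rod 5 (new)  [load 50/165]
  110 → stock rod 5  [load 160/165]
  125 → stock rod 6 (new)  [load 125/165]
6 stock rods opened.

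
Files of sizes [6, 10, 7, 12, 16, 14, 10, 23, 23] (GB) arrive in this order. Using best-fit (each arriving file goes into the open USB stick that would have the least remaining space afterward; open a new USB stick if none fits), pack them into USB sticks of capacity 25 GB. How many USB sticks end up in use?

6

  6 → USB stick 1 (new)  [load 6/25]
  10 → USB stick 1  [load 16/25]
  7 → USB stick 1  [load 23/25]
  12 → USB stick 2 (new)  [load 12/25]
  16 → USB stick 3 (new)  [load 16/25]
  14 → USB stick 4 (new)  [load 14/25]
  10 → USB stick 4  [load 24/25]
  23 → USB stick 5 (new)  [load 23/25]
  23 → USB stick 6 (new)  [load 23/25]
6 USB sticks opened.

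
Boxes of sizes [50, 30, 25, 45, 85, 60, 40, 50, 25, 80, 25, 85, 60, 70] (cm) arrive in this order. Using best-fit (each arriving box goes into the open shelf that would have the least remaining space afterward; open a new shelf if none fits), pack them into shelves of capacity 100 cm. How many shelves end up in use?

9

  50 → shelf 1 (new)  [load 50/100]
  30 → shelf 1  [load 80/100]
  25 → shelf 2 (new)  [load 25/100]
  45 → shelf 2  [load 70/100]
  85 → shelf 3 (new)  [load 85/100]
  60 → shelf 4 (new)  [load 60/100]
  40 → shelf 4  [load 100/100]
  50 → shelf 5 (new)  [load 50/100]
  25 → shelf 2  [load 95/100]
  80 → shelf 6 (new)  [load 80/100]
  25 → shelf 5  [load 75/100]
  85 → shelf 7 (new)  [load 85/100]
  60 → shelf 8 (new)  [load 60/100]
  70 → shelf 9 (new)  [load 70/100]
9 shelves opened.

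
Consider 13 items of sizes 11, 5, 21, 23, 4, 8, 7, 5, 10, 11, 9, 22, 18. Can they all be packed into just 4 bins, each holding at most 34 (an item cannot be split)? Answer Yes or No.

Total = 154; ⌈154/34⌉ = 5.
At least 5 bins are required, but only 4 are allowed.

No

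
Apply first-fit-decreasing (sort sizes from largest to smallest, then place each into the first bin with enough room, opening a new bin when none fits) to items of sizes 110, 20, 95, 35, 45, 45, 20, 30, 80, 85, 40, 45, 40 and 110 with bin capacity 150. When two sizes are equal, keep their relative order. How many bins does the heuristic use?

Sorted descending: 110, 110, 95, 85, 80, 45, 45, 45, 40, 40, 35, 30, 20, 20.
  110 → bin 1 (new)  [load 110/150]
  110 → bin 2 (new)  [load 110/150]
  95 → bin 3 (new)  [load 95/150]
  85 → bin 4 (new)  [load 85/150]
  80 → bin 5 (new)  [load 80/150]
  45 → bin 3  [load 140/150]
  45 → bin 4  [load 130/150]
  45 → bin 5  [load 125/150]
  40 → bin 1  [load 150/150]
  40 → bin 2  [load 150/150]
  35 → bin 6 (new)  [load 35/150]
  30 → bin 6  [load 65/150]
  20 → bin 4  [load 150/150]
  20 → bin 5  [load 145/150]
6 bins opened.

6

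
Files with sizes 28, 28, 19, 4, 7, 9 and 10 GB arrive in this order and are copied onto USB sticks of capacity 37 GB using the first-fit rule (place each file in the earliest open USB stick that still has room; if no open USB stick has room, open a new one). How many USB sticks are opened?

4

  28 → USB stick 1 (new)  [load 28/37]
  28 → USB stick 2 (new)  [load 28/37]
  19 → USB stick 3 (new)  [load 19/37]
  4 → USB stick 1  [load 32/37]
  7 → USB stick 2  [load 35/37]
  9 → USB stick 3  [load 28/37]
  10 → USB stick 4 (new)  [load 10/37]
4 USB sticks opened.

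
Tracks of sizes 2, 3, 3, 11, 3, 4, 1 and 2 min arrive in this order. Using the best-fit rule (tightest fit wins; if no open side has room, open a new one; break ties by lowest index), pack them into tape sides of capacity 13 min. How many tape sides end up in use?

  2 → side 1 (new)  [load 2/13]
  3 → side 1  [load 5/13]
  3 → side 1  [load 8/13]
  11 → side 2 (new)  [load 11/13]
  3 → side 1  [load 11/13]
  4 → side 3 (new)  [load 4/13]
  1 → side 1  [load 12/13]
  2 → side 2  [load 13/13]
3 tape sides opened.

3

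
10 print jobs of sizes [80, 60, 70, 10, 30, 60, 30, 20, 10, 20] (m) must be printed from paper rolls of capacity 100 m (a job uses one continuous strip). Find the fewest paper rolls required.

Total = 80 + 70 + 60 + 60 + 30 + 30 + 20 + 20 + 10 + 10 = 390 m.
Lower bound: ⌈390/100⌉ = 4 paper rolls.
A packing using 4 paper rolls:
  roll 1: 80 + 20 = 100
  roll 2: 70 + 30 = 100
  roll 3: 60 + 30 + 10 = 100
  roll 4: 60 + 20 + 10 = 90
This matches the lower bound, so 4 is optimal.

4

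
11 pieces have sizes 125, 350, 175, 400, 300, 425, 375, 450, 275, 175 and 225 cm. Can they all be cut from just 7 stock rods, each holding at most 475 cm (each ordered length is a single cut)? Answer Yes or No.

Total = 3275 cm; ⌈3275/475⌉ = 7.
The bound of 7 does not rule out 7, but exhaustive search shows no assignment into 7 stock rods of capacity 475 cm exists — the minimum is 8.

No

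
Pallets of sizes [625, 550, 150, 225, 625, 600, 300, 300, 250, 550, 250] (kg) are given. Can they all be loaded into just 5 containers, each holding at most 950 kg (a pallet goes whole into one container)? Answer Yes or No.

A valid assignment using 5 containers:
  container 1: 625 + 300 = 925
  container 2: 625 + 300 = 925
  container 3: 600 + 250 = 850
  container 4: 550 + 250 + 150 = 950
  container 5: 550 + 225 = 775
Every load is within 950 kg, so 5 containers suffice.

Yes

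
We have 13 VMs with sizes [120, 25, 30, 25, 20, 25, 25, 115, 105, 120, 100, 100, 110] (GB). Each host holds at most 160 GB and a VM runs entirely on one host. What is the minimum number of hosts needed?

7

Total = 120 + 120 + 115 + 110 + 105 + 100 + 100 + 30 + 25 + 25 + 25 + 25 + 20 = 920 GB.
Lower bound: ⌈920/160⌉ = 6 hosts.
Also, 7 VMs each exceed 80 GB, and no two of those can share a host, so at least 7 hosts are needed.
A packing using 7 hosts:
  host 1: 120 + 30 = 150
  host 2: 120 + 25 = 145
  host 3: 115 + 25 + 20 = 160
  host 4: 110 + 25 + 25 = 160
  host 5: 105 = 105
  host 6: 100 = 100
  host 7: 100 = 100
This matches the lower bound, so 7 is optimal.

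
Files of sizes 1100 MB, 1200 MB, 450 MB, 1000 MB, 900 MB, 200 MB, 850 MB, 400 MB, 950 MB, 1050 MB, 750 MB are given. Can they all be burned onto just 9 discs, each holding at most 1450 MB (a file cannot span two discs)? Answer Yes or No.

A valid assignment using 8 discs:
  disc 1: 1200 + 200 = 1400
  disc 2: 1100 = 1100
  disc 3: 1050 + 400 = 1450
  disc 4: 1000 + 450 = 1450
  disc 5: 950 = 950
  disc 6: 900 = 900
  disc 7: 850 = 850
  disc 8: 750 = 750
That uses only 8 ≤ 9, so 9 discs are enough.

Yes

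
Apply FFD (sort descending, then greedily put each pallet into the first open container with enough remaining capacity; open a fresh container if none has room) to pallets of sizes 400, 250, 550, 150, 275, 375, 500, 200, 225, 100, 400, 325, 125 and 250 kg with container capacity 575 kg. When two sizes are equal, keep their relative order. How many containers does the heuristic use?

Sorted descending: 550, 500, 400, 400, 375, 325, 275, 250, 250, 225, 200, 150, 125, 100.
  550 → container 1 (new)  [load 550/575]
  500 → container 2 (new)  [load 500/575]
  400 → container 3 (new)  [load 400/575]
  400 → container 4 (new)  [load 400/575]
  375 → container 5 (new)  [load 375/575]
  325 → container 6 (new)  [load 325/575]
  275 → container 7 (new)  [load 275/575]
  250 → container 6  [load 575/575]
  250 → container 7  [load 525/575]
  225 → container 8 (new)  [load 225/575]
  200 → container 5  [load 575/575]
  150 → container 3  [load 550/575]
  125 → container 4  [load 525/575]
  100 → container 8  [load 325/575]
8 containers opened.

8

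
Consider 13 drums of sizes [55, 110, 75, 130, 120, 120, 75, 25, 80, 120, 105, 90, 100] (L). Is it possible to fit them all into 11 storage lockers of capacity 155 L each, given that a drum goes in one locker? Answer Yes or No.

Yes

A valid assignment using 10 storage lockers:
  locker 1: 130 + 25 = 155
  locker 2: 120 = 120
  locker 3: 120 = 120
  locker 4: 120 = 120
  locker 5: 110 = 110
  locker 6: 105 = 105
  locker 7: 100 + 55 = 155
  locker 8: 90 = 90
  locker 9: 80 + 75 = 155
  locker 10: 75 = 75
That uses only 10 ≤ 11, so 11 storage lockers are enough.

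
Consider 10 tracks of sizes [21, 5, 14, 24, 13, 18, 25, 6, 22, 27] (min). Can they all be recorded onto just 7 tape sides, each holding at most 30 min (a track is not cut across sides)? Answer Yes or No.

A valid assignment using 7 tape sides:
  side 1: 27 = 27
  side 2: 25 + 5 = 30
  side 3: 24 + 6 = 30
  side 4: 22 = 22
  side 5: 21 = 21
  side 6: 18 = 18
  side 7: 14 + 13 = 27
Every load is within 30 min, so 7 tape sides suffice.

Yes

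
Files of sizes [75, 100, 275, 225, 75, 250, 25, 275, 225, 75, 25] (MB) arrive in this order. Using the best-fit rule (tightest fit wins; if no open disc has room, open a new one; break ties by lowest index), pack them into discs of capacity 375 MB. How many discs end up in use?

  75 → disc 1 (new)  [load 75/375]
  100 → disc 1  [load 175/375]
  275 → disc 2 (new)  [load 275/375]
  225 → disc 3 (new)  [load 225/375]
  75 → disc 2  [load 350/375]
  250 → disc 4 (new)  [load 250/375]
  25 → disc 2  [load 375/375]
  275 → disc 5 (new)  [load 275/375]
  225 → disc 6 (new)  [load 225/375]
  75 → disc 5  [load 350/375]
  25 → disc 5  [load 375/375]
6 discs opened.

6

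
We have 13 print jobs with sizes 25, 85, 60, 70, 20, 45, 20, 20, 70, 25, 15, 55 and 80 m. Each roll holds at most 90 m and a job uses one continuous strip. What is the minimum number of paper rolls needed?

Total = 85 + 80 + 70 + 70 + 60 + 55 + 45 + 25 + 25 + 20 + 20 + 20 + 15 = 590 m.
Lower bound: ⌈590/90⌉ = 7 paper rolls.
A packing using 7 paper rolls:
  roll 1: 85 = 85
  roll 2: 80 = 80
  roll 3: 70 + 20 = 90
  roll 4: 70 + 20 = 90
  roll 5: 60 + 25 = 85
  roll 6: 55 + 25 = 80
  roll 7: 45 + 20 + 15 = 80
This matches the lower bound, so 7 is optimal.

7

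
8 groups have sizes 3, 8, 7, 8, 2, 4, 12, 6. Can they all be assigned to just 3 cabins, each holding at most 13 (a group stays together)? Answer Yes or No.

Total = 50; ⌈50/13⌉ = 4.
At least 4 cabins are required, but only 3 are allowed.

No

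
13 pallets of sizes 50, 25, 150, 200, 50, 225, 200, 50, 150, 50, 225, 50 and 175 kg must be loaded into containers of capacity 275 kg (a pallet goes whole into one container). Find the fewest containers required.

7

Total = 225 + 225 + 200 + 200 + 175 + 150 + 150 + 50 + 50 + 50 + 50 + 50 + 25 = 1600 kg.
Lower bound: ⌈1600/275⌉ = 6 containers.
Also, 7 pallets each exceed 275/2 kg, and no two of those can share a container, so at least 7 containers are needed.
A packing using 7 containers:
  container 1: 225 + 50 = 275
  container 2: 225 + 50 = 275
  container 3: 200 + 50 + 25 = 275
  container 4: 200 + 50 = 250
  container 5: 175 + 50 = 225
  container 6: 150 = 150
  container 7: 150 = 150
This matches the lower bound, so 7 is optimal.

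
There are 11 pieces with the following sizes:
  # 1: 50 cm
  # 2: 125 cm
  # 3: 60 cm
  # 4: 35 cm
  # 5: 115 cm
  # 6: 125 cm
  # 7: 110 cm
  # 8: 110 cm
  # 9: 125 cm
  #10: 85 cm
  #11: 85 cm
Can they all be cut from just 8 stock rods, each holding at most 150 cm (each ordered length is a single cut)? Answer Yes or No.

Yes

A valid assignment using 8 stock rods:
  stock rod 1: 125 = 125
  stock rod 2: 125 = 125
  stock rod 3: 125 = 125
  stock rod 4: 115 + 35 = 150
  stock rod 5: 110 = 110
  stock rod 6: 110 = 110
  stock rod 7: 85 + 60 = 145
  stock rod 8: 85 + 50 = 135
Every load is within 150 cm, so 8 stock rods suffice.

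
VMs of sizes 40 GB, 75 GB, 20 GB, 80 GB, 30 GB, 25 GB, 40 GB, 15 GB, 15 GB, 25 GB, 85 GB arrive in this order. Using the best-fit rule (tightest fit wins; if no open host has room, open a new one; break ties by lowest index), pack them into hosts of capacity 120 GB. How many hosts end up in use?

  40 → host 1 (new)  [load 40/120]
  75 → host 1  [load 115/120]
  20 → host 2 (new)  [load 20/120]
  80 → host 2  [load 100/120]
  30 → host 3 (new)  [load 30/120]
  25 → host 3  [load 55/120]
  40 → host 3  [load 95/120]
  15 → host 2  [load 115/120]
  15 → host 3  [load 110/120]
  25 → host 4 (new)  [load 25/120]
  85 → host 4  [load 110/120]
4 hosts opened.

4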